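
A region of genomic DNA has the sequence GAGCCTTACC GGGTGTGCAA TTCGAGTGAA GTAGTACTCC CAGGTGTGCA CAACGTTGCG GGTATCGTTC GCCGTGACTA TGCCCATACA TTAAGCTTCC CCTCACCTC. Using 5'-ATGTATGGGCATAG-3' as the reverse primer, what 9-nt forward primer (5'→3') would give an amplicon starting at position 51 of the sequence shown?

The reverse primer's reverse complement CTATGCCCATACAT matches the template at positions 78–91; the product starts at position 51.
The forward primer is identical to the top strand over positions 51–59: CAACGTTGC.

5'-CAACGTTGC-3'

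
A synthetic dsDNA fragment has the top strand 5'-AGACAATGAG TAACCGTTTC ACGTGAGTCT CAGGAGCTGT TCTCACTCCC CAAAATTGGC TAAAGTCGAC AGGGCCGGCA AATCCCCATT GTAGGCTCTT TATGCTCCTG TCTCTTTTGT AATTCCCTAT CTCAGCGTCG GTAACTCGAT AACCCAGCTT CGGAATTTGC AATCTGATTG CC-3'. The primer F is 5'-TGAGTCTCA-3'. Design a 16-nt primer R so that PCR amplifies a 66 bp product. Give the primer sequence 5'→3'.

The forward primer binds at positions 24–32, so a 66 bp product ends at position 24 + 66 − 1 = 89.
The reverse primer anneals to the top strand over positions 74–89, i.e. to GCCGGCAAATCCCCAT.
Its sequence written 5'→3' is the reverse complement: ATGGGGATTTGCCGGC.

5'-ATGGGGATTTGCCGGC-3'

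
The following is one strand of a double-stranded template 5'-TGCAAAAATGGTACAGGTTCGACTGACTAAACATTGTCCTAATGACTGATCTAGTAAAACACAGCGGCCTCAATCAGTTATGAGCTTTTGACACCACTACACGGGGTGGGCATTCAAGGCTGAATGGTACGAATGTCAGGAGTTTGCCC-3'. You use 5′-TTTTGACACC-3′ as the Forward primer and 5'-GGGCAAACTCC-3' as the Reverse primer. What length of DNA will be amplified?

64 bp

Scanning the template, TTTTGACACC occurs at positions 86–95; this primer anneals to the bottom strand there with its 3' end pointing downstream.
Taking the reverse complement of GGGCAAACTCC gives GGAGTTTGCCC, found at positions 139–149 on the template; the primer anneals here to the top strand with its 3' end pointing upstream.
The product runs from position 86 to position 149, so its length is 149 − 86 + 1 = 64 bp.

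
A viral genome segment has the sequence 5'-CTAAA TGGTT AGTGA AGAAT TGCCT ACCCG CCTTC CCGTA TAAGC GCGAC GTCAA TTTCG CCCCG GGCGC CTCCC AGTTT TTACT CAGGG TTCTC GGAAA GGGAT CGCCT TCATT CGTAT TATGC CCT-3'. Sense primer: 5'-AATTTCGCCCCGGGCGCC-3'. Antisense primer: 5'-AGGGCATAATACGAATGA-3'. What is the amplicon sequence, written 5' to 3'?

The forward primer matches the template at positions 54–71.
Reverse complement of the reverse primer: TCATTCGTATTATGCCCT. This occurs on the top strand at positions 111–128.
The product is the template from position 54 through 128 (75 bp).

5'-AATTTCGCCCCGGGCGCCTCCCAGTTTTTACTCAGGGTTCTCGGAAAGGGATCGCCTTCATTCGTATTATGCCCT-3'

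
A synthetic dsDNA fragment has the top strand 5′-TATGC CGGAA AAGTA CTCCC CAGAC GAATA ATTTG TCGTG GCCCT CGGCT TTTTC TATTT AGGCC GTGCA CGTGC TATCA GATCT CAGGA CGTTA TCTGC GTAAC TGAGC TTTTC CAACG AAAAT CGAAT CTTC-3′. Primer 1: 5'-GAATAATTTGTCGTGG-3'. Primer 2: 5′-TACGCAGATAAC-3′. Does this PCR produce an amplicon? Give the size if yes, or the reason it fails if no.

Yes — a 78 bp product.

Primer 1 (GAATAATTTGTCGTGG) matches the top strand at positions 26–41; it acts as a forward primer.
Primer 2's reverse complement is GTTATCTGCGTA, matching the top strand at positions 92–103; it acts as a reverse primer.
The 3' ends face each other across positions 26–103, giving a 78 bp product.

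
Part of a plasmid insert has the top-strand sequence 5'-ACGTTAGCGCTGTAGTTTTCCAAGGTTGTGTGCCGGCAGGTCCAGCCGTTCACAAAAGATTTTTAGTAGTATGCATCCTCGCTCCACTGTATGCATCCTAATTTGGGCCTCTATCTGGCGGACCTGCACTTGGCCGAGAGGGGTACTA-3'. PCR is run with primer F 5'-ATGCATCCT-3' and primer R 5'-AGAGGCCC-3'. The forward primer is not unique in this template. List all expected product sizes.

The forward primer ATGCATCCT matches the top strand at positions 71–79, 91–99.
The reverse primer's reverse complement is GGGCCTCT, matching at positions 105–112.
Each forward site pairs with the reverse site to give a product ending at position 112: sizes 42, 22 bp.

42 bp, 22 bp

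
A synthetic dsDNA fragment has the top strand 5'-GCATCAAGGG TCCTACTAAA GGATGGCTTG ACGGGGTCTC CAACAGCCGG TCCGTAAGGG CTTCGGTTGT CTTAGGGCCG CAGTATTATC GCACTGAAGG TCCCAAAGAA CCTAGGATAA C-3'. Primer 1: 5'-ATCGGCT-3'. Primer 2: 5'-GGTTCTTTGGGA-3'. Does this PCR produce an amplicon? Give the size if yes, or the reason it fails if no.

No product — primer 1 has no binding site in the template.

Primer 1 (ATCGGCT) does not match the top strand, and its reverse complement AGCCGAT does not match either.
With no annealing site for primer 1, no amplification occurs.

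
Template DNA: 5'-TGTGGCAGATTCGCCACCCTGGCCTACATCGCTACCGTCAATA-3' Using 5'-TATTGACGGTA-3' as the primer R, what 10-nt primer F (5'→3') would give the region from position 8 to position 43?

The reverse primer's reverse complement TACCGTCAATA matches the template at positions 33–43; the product starts at position 8.
The forward primer is identical to the top strand over positions 8–17: GATTCGCCAC.

5'-GATTCGCCAC-3'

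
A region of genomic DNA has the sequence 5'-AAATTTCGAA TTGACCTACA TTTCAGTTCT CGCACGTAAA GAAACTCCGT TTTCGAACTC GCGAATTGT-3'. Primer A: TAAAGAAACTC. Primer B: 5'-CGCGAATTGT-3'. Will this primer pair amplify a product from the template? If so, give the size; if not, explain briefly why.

Primer A (TAAAGAAACTC) matches the top strand at positions 37–47 (3' end points downstream).
Primer B (CGCGAATTGT) also matches the top strand directly, at positions 60–69 — its reverse complement ACAATTCGCG is not present.
Both primers anneal to the bottom strand with 3' ends pointing the same way, so neither can prime synthesis back toward the other.

No product — both primers anneal to the same strand and extend in the same direction.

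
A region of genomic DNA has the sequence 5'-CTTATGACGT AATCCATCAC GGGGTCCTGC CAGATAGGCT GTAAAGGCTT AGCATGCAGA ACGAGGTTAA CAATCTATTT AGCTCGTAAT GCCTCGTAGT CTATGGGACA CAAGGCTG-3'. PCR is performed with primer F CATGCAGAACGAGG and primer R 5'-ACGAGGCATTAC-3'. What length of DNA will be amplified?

45 bp

Scanning the template, CATGCAGAACGAGG occurs at positions 53–66; this primer anneals to the bottom strand there with its 3' end pointing downstream.
Reverse complement of the reverse primer: GTAATGCCTCGT. This occurs on the top strand at positions 86–97.
Product length = (reverse-primer end) − (forward-primer start) + 1 = 97 − 53 + 1 = 45 bp.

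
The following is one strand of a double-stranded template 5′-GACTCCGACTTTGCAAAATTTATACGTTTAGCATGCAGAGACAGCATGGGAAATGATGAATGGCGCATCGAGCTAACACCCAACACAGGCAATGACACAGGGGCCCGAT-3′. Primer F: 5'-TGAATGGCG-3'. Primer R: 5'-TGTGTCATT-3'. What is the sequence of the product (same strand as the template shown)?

5'-TGAATGGCGCATCGAGCTAACACCCAACACAGGCAATGACACA-3'

The forward primer matches the template at positions 57–65.
Taking the reverse complement of TGTGTCATT gives AATGACACA, found at positions 91–99 on the template; the primer anneals here to the top strand with its 3' end pointing upstream.
The product is the template from position 57 through 99 (43 bp).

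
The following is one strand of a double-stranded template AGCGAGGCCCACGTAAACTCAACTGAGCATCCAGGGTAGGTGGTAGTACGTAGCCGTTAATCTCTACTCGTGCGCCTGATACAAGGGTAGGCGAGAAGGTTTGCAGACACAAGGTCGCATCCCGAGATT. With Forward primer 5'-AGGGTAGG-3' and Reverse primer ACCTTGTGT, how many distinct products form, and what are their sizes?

Two products: 83 bp, 32 bp

The forward primer AGGGTAGG matches the top strand at positions 33–40, 84–91.
The reverse primer's reverse complement is ACACAAGGT, matching at positions 107–115.
Each forward site pairs with the reverse site to give a product ending at position 115: sizes 83, 32 bp.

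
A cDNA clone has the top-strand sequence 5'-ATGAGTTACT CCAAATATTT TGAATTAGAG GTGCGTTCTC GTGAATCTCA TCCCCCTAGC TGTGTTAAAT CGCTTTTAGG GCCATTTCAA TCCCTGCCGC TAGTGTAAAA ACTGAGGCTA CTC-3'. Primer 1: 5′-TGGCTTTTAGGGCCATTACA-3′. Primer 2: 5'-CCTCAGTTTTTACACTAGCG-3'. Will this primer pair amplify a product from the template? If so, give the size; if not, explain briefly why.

No product — primer 1 has no binding site in the template.

Primer 1 (TGGCTTTTAGGGCCATTACA) does not match the top strand, and its reverse complement TGTAATGGCCCTAAAAGCCA does not match either.
With no annealing site for primer 1, no amplification occurs.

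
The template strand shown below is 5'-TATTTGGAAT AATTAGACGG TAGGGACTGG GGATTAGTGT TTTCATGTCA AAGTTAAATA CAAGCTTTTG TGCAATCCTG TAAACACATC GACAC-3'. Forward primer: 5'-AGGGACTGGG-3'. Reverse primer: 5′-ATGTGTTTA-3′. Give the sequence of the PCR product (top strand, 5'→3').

5'-AGGGACTGGGGATTAGTGTTTTCATGTCAAAGTTAAATACAAGCTTTTGTGCAATCCTGTAAACACAT-3'

Forward primer AGGGACTGGG is found on the top strand at positions 22–31.
Taking the reverse complement of ATGTGTTTA gives TAAACACAT, found at positions 81–89 on the template; the primer anneals here to the top strand with its 3' end pointing upstream.
The product is the template from position 22 through 89 (68 bp).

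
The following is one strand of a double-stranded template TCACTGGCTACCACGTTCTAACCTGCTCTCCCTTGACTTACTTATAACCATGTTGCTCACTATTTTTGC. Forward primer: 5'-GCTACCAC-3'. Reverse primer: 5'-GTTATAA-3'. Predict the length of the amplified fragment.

42 bp

The forward primer matches the template at positions 7–14.
The reverse primer's reverse complement is TTATAAC, which matches the template at positions 42–48.
Amplicon spans positions 7–48: 42 bp.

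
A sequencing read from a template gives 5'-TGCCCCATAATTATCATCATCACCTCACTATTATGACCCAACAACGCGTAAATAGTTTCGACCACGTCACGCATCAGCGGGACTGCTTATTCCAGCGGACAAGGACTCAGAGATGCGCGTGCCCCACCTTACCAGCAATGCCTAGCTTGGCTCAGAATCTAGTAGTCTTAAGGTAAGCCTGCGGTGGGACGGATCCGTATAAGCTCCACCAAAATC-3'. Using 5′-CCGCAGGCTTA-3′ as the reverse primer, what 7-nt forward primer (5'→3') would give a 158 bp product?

The reverse primer's reverse complement TAAGCCTGCGG matches the template at positions 174–184, so the product ends at position 184.
A 158 bp product then starts at position 184 − 158 + 1 = 27.
The forward primer is identical to the top strand there: ACTATTA.

5'-ACTATTA-3'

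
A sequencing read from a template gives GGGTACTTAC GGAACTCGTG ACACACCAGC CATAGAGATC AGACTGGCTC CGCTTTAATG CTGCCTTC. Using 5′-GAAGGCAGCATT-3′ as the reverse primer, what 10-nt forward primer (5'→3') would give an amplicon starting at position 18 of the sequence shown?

The reverse primer's reverse complement AATGCTGCCTTC matches the template at positions 57–68; the product starts at position 18.
The forward primer is identical to the top strand over positions 18–27: GTGACACACC.

5'-GTGACACACC-3'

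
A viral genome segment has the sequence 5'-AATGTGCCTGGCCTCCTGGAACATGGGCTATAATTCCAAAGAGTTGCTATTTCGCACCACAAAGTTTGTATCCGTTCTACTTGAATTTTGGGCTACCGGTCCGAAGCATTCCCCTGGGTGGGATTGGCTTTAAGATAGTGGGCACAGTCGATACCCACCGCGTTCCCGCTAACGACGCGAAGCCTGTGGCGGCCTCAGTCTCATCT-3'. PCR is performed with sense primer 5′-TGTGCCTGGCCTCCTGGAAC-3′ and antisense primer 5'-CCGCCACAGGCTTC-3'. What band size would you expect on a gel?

Scanning the template, TGTGCCTGGCCTCCTGGAAC occurs at positions 3–22; this primer anneals to the bottom strand there with its 3' end pointing downstream.
Taking the reverse complement of CCGCCACAGGCTTC gives GAAGCCTGTGGCGG, found at positions 179–192 on the template; the primer anneals here to the top strand with its 3' end pointing upstream.
The product runs from position 3 to position 192, so its length is 192 − 3 + 1 = 190 bp.

190 bp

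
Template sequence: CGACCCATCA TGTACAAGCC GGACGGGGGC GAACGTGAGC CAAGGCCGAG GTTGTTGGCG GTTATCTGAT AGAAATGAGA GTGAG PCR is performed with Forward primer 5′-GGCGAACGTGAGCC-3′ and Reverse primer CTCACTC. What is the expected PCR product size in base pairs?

58 bp

Forward primer GGCGAACGTGAGCC is found on the top strand at positions 28–41.
Reverse complement of the reverse primer: GAGTGAG. This occurs on the top strand at positions 79–85.
Product length = (reverse-primer end) − (forward-primer start) + 1 = 85 − 28 + 1 = 58 bp.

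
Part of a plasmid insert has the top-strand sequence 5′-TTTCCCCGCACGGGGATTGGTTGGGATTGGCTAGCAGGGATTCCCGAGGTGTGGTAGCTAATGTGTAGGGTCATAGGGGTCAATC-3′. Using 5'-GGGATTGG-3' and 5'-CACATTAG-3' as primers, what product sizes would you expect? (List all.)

53 bp, 43 bp

The forward primer GGGATTGG matches the top strand at positions 13–20, 23–30.
The reverse primer's reverse complement is CTAATGTG, matching at positions 58–65.
Each forward site pairs with the reverse site to give a product ending at position 65: sizes 53, 43 bp.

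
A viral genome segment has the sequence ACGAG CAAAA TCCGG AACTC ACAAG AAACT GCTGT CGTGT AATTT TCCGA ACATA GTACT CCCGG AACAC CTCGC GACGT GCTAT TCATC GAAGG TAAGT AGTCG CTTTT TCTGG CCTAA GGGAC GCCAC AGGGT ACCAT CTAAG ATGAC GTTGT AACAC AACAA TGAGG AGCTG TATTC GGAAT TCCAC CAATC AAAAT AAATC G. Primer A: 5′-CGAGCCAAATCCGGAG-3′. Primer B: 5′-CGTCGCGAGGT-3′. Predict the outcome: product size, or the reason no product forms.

Primer A (CGAGCCAAATCCGGAG) does not match the top strand, and its reverse complement CTCCGGATTTGGCTCG does not match either.
With no annealing site for primer A, no amplification occurs.

No product — primer A has no binding site in the template.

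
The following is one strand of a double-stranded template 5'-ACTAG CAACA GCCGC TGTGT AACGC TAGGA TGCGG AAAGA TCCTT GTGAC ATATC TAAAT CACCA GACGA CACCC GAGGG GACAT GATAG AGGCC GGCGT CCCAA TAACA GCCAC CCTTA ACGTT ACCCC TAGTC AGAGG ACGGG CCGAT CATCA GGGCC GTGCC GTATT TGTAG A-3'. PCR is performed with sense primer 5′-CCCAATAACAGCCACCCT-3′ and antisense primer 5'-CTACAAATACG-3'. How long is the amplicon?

Scanning the template, CCCAATAACAGCCACCCT occurs at positions 101–118; this primer anneals to the bottom strand there with its 3' end pointing downstream.
The reverse primer's reverse complement is CGTATTTGTAG, which matches the template at positions 165–175.
Product length = (reverse-primer end) − (forward-primer start) + 1 = 175 − 101 + 1 = 75 bp.

75 bp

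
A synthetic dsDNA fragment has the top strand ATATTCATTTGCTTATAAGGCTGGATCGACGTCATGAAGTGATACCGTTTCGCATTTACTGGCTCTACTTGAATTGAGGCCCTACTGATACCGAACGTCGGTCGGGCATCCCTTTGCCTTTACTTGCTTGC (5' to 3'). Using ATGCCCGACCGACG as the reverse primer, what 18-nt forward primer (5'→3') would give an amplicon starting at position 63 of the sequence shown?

5'-CTCTACTTGAATTGAGGC-3'

The reverse primer's reverse complement CGTCGGTCGGGCAT matches the template at positions 96–109; the product starts at position 63.
The forward primer is identical to the top strand over positions 63–80: CTCTACTTGAATTGAGGC.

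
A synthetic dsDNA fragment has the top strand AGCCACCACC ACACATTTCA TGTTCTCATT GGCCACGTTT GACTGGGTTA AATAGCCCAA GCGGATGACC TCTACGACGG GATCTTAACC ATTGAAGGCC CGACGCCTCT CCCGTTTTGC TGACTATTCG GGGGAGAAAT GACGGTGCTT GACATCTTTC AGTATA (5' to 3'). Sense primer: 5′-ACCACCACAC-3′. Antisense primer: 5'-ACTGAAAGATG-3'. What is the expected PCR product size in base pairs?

The forward primer matches the template at positions 5–14.
Reverse complement of the reverse primer: CATCTTTCAGT. This occurs on the top strand at positions 153–163.
Product length = (reverse-primer end) − (forward-primer start) + 1 = 163 − 5 + 1 = 159 bp.

159 bp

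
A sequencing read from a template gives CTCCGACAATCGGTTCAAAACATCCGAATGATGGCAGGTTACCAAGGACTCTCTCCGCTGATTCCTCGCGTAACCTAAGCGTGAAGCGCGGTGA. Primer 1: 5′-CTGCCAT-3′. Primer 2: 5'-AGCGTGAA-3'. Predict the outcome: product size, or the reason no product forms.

No product — the primers' 3' ends point away from each other.

Primer 1 (CTGCCAT) has reverse complement ATGGCAG, which matches the top strand at positions 31–37; primer 1 anneals to the top strand there with its 3' end pointing upstream toward position 31.
Primer 2 (AGCGTGAA) matches the top strand directly at positions 78–85; it anneals to the bottom strand with its 3' end pointing downstream toward position 85.
The 3' ends diverge (primer 1 extends toward position 1, primer 2 toward position 94), so the primers never converge on a shared product.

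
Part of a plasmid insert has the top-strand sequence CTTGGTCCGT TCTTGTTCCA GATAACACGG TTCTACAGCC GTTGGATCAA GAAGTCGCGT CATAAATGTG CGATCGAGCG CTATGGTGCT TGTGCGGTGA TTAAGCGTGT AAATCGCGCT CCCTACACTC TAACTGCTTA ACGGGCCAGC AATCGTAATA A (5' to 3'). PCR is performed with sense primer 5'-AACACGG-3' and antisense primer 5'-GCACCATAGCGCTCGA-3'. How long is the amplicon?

66 bp

Scanning the template, AACACGG occurs at positions 24–30; this primer anneals to the bottom strand there with its 3' end pointing downstream.
Reverse complement of the reverse primer: TCGAGCGCTATGGTGC. This occurs on the top strand at positions 74–89.
The product runs from position 24 to position 89, so its length is 89 − 24 + 1 = 66 bp.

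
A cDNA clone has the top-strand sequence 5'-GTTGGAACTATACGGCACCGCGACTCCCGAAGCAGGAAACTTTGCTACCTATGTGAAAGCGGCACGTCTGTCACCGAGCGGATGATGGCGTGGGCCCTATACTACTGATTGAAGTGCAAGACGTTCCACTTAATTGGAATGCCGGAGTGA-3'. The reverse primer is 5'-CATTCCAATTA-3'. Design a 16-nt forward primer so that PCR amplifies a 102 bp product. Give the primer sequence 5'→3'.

5'-CTTTGCTACCTATGTG-3'

The reverse primer's reverse complement TAATTGGAATG matches the template at positions 131–141, so the product ends at position 141.
A 102 bp product then starts at position 141 − 102 + 1 = 40.
The forward primer is identical to the top strand there: CTTTGCTACCTATGTG.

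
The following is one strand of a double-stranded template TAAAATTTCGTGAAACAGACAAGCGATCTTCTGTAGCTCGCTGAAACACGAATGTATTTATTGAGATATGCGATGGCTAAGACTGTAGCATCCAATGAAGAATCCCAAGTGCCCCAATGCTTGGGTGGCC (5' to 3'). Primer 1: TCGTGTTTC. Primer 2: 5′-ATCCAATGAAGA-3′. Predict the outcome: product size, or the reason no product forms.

Primer 1 (TCGTGTTTC) has reverse complement GAAACACGA, which matches the top strand at positions 43–51; primer 1 anneals to the top strand there with its 3' end pointing upstream toward position 43.
Primer 2 (ATCCAATGAAGA) matches the top strand directly at positions 90–101; it anneals to the bottom strand with its 3' end pointing downstream toward position 101.
The 3' ends diverge (primer 1 extends toward position 1, primer 2 toward position 130), so the primers never converge on a shared product.

No product — the primers' 3' ends point away from each other.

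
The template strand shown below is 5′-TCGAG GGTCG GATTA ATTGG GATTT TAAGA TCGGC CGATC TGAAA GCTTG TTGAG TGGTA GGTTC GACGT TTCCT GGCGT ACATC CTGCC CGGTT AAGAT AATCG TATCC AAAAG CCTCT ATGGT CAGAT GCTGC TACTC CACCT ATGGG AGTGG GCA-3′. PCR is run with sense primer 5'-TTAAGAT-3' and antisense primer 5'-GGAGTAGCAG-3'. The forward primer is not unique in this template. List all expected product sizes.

117 bp, 48 bp

The forward primer TTAAGAT matches the top strand at positions 25–31, 94–100.
The reverse primer's reverse complement is CTGCTACTCC, matching at positions 132–141.
Each forward site pairs with the reverse site to give a product ending at position 141: sizes 117, 48 bp.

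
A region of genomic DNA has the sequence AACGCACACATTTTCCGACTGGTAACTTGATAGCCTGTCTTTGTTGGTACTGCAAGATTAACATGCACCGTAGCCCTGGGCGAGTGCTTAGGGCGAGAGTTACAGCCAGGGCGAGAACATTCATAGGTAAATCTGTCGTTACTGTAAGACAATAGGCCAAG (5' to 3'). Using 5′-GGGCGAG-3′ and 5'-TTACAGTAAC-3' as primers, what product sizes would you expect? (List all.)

70 bp, 57 bp, 39 bp

The forward primer GGGCGAG matches the top strand at positions 78–84, 91–97, 109–115.
The reverse primer's reverse complement is GTTACTGTAA, matching at positions 138–147.
Each forward site pairs with the reverse site to give a product ending at position 147: sizes 70, 57, 39 bp.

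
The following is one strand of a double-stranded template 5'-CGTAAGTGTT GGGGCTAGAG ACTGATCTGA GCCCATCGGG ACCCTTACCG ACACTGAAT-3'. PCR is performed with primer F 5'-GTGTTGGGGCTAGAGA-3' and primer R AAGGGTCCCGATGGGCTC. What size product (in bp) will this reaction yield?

The forward primer matches the template at positions 6–21.
The reverse primer's reverse complement is GAGCCCATCGGGACCCTT, which matches the template at positions 29–46.
Product length = (reverse-primer end) − (forward-primer start) + 1 = 46 − 6 + 1 = 41 bp.

41 bp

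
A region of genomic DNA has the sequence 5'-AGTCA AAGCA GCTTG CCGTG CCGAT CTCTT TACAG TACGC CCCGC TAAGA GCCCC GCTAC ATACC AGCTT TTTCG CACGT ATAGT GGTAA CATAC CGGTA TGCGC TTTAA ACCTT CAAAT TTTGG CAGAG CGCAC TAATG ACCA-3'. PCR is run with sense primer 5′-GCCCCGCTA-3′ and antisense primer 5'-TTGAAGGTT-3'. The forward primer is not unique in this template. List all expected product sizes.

The forward primer GCCCCGCTA matches the top strand at positions 39–47, 51–59.
The reverse primer's reverse complement is AACCTTCAA, matching at positions 110–118.
Each forward site pairs with the reverse site to give a product ending at position 118: sizes 80, 68 bp.

80 bp, 68 bp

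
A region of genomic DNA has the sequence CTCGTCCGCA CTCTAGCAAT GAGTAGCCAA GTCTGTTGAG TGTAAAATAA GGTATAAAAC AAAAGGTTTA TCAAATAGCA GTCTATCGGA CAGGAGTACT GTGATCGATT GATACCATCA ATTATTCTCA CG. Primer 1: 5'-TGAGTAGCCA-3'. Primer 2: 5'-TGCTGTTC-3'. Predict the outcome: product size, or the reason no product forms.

Primer 2 (TGCTGTTC) does not match the top strand, and its reverse complement GAACAGCA does not match either.
With no annealing site for primer 2, no amplification occurs.

No product — primer 2 has no binding site in the template.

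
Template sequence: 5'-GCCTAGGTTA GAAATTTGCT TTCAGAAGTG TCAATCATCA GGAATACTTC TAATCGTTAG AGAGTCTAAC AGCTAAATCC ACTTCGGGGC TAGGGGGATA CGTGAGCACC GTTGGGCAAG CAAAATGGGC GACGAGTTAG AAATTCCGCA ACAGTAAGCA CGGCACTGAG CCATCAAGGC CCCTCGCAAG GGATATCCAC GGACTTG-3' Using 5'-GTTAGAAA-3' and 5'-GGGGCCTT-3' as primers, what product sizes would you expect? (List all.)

The forward primer GTTAGAAA matches the top strand at positions 7–14, 136–143.
The reverse primer's reverse complement is AAGGCCCC, matching at positions 176–183.
Each forward site pairs with the reverse site to give a product ending at position 183: sizes 177, 48 bp.

177 bp, 48 bp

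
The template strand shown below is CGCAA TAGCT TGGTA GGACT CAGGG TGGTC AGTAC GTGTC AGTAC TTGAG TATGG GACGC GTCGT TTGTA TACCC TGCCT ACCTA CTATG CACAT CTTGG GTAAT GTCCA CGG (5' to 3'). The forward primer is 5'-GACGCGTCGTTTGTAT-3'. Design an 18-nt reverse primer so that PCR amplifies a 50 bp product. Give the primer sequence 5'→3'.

5'-ATTACCCAAGATGTGCAT-3'

The forward primer binds at positions 56–71, so a 50 bp product ends at position 56 + 50 − 1 = 105.
The reverse primer anneals to the top strand over positions 88–105, i.e. to ATGCACATCTTGGGTAAT.
Its sequence written 5'→3' is the reverse complement: ATTACCCAAGATGTGCAT.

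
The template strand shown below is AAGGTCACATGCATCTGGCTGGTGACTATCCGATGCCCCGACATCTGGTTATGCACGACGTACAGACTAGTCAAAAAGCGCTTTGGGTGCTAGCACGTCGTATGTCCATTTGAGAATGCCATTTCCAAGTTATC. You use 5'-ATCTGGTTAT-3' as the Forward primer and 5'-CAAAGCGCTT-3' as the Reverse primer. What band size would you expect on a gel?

43 bp

The forward primer matches the template at positions 43–52.
The reverse primer's reverse complement is AAGCGCTTTG, which matches the template at positions 76–85.
Product length = (reverse-primer end) − (forward-primer start) + 1 = 85 − 43 + 1 = 43 bp.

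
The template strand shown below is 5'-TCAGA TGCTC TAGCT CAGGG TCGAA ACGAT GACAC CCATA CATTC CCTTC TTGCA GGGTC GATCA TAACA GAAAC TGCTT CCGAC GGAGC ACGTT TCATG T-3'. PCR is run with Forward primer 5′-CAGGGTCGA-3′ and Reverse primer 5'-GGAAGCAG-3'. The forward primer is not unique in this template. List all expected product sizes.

The forward primer CAGGGTCGA matches the top strand at positions 16–24, 54–62.
The reverse primer's reverse complement is CTGCTTCC, matching at positions 75–82.
Each forward site pairs with the reverse site to give a product ending at position 82: sizes 67, 29 bp.

67 bp, 29 bp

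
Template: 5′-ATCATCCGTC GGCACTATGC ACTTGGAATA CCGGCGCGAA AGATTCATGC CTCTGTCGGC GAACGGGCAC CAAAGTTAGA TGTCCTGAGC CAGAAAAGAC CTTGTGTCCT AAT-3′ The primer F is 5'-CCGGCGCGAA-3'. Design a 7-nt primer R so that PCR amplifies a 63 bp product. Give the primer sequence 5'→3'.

The forward primer binds at positions 31–40, so a 63 bp product ends at position 31 + 63 − 1 = 93.
The reverse primer anneals to the top strand over positions 87–93, i.e. to GAGCCAG.
Its sequence written 5'→3' is the reverse complement: CTGGCTC.

5'-CTGGCTC-3'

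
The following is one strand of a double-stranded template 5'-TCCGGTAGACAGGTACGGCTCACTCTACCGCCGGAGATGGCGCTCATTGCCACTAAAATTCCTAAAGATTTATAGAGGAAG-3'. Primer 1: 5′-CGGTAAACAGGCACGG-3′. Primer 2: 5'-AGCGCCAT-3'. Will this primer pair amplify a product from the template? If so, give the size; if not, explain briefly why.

Primer 1 (CGGTAAACAGGCACGG) does not match the top strand, and its reverse complement CCGTGCCTGTTTACCG does not match either.
With no annealing site for primer 1, no amplification occurs.

No product — primer 1 has no binding site in the template.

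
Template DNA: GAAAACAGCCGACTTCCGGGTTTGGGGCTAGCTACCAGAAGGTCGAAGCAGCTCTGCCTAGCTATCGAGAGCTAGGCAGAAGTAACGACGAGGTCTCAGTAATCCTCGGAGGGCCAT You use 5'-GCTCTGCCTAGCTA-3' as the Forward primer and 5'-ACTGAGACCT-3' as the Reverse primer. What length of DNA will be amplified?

50 bp

Scanning the template, GCTCTGCCTAGCTA occurs at positions 51–64; this primer anneals to the bottom strand there with its 3' end pointing downstream.
The reverse primer's reverse complement is AGGTCTCAGT, which matches the template at positions 91–100.
The product runs from position 51 to position 100, so its length is 100 − 51 + 1 = 50 bp.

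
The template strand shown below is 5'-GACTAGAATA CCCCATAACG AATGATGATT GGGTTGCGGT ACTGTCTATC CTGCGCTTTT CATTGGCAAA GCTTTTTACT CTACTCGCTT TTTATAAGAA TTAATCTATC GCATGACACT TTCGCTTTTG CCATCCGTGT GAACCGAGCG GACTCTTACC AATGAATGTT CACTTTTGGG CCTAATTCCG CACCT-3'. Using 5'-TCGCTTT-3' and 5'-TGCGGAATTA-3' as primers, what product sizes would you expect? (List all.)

108 bp, 71 bp

The forward primer TCGCTTT matches the top strand at positions 85–91, 122–128.
The reverse primer's reverse complement is TAATTCCGCA, matching at positions 183–192.
Each forward site pairs with the reverse site to give a product ending at position 192: sizes 108, 71 bp.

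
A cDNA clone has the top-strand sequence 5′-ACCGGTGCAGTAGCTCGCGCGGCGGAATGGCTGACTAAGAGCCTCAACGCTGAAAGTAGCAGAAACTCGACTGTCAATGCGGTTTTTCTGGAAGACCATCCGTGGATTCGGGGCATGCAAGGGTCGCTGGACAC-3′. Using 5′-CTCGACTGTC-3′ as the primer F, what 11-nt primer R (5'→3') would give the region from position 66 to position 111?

The product's 3' end on the top strand is position 111.
The reverse primer anneals to the top strand over positions 101–111, i.e. to CGTGGATTCGG.
Its sequence written 5'→3' is the reverse complement: CCGAATCCACG.

5'-CCGAATCCACG-3'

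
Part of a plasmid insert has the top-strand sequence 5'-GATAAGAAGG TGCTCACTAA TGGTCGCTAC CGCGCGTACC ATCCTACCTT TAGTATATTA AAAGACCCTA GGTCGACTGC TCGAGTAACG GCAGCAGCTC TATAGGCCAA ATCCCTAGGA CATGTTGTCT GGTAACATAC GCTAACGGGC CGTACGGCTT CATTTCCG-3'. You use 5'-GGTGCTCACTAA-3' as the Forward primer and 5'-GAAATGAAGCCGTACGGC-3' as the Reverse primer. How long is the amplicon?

The forward primer matches the template at positions 9–20.
Reverse complement of the reverse primer: GCCGTACGGCTTCATTTC. This occurs on the top strand at positions 149–166.
The product runs from position 9 to position 166, so its length is 166 − 9 + 1 = 158 bp.

158 bp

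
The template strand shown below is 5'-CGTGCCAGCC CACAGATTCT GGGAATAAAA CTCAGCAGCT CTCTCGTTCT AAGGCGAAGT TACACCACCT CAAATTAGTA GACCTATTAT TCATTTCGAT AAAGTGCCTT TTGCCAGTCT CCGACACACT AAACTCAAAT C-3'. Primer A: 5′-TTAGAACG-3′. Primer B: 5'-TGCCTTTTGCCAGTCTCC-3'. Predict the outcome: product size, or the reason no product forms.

Primer A (TTAGAACG) has reverse complement CGTTCTAA, which matches the top strand at positions 45–52; primer A anneals to the top strand there with its 3' end pointing upstream toward position 45.
Primer B (TGCCTTTTGCCAGTCTCC) matches the top strand directly at positions 105–122; it anneals to the bottom strand with its 3' end pointing downstream toward position 122.
The 3' ends diverge (primer A extends toward position 1, primer B toward position 141), so the primers never converge on a shared product.

No product — the primers' 3' ends point away from each other.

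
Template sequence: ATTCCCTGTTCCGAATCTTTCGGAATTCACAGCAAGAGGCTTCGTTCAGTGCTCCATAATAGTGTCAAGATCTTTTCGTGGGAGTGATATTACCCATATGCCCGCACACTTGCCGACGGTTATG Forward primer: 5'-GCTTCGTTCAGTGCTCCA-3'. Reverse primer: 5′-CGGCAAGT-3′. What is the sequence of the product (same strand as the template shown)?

The forward primer matches the template at positions 39–56.
Taking the reverse complement of CGGCAAGT gives ACTTGCCG, found at positions 108–115 on the template; the primer anneals here to the top strand with its 3' end pointing upstream.
The product is the template from position 39 through 115 (77 bp).

5'-GCTTCGTTCAGTGCTCCATAATAGTGTCAAGATCTTTTCGTGGGAGTGATATTACCCATATGCCCGCACACTTGCCG-3'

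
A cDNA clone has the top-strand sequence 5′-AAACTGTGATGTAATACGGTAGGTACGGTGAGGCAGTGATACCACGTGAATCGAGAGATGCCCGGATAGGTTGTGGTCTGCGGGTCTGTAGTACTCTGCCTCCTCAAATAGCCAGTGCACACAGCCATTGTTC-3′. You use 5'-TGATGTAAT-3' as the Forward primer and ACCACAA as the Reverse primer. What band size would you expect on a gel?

71 bp

Scanning the template, TGATGTAAT occurs at positions 7–15; this primer anneals to the bottom strand there with its 3' end pointing downstream.
Reverse complement of the reverse primer: TTGTGGT. This occurs on the top strand at positions 71–77.
Product length = (reverse-primer end) − (forward-primer start) + 1 = 77 − 7 + 1 = 71 bp.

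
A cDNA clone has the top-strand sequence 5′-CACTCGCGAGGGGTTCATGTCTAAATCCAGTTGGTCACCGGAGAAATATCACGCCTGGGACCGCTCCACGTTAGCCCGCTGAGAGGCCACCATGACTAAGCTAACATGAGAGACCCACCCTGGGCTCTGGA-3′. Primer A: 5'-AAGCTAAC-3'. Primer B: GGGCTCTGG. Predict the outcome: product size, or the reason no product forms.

No product — both primers anneal to the same strand and extend in the same direction.

Primer A (AAGCTAAC) matches the top strand at positions 98–105 (3' end points downstream).
Primer B (GGGCTCTGG) also matches the top strand directly, at positions 122–130 — its reverse complement CCAGAGCCC is not present.
Both primers anneal to the bottom strand with 3' ends pointing the same way, so neither can prime synthesis back toward the other.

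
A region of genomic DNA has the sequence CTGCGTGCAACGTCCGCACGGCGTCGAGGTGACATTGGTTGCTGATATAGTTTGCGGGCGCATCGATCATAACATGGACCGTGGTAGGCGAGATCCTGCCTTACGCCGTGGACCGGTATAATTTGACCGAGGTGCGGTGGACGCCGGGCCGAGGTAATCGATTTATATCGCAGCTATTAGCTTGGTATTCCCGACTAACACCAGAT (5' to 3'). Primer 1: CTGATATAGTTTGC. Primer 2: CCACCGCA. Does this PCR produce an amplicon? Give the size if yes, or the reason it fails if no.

Primer 1 (CTGATATAGTTTGC) matches the top strand at positions 42–55; it acts as a forward primer.
Primer 2's reverse complement is TGCGGTGG, matching the top strand at positions 133–140; it acts as a reverse primer.
The 3' ends face each other across positions 42–140, giving a 99 bp product.

Yes — a 99 bp product.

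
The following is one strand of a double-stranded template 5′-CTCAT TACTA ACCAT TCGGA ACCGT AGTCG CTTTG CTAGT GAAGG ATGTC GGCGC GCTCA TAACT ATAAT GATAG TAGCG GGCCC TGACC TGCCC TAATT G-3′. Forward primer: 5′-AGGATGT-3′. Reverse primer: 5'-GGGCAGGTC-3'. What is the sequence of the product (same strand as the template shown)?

5'-AGGATGTCGGCGCGCTCATAACTATAATGATAGTAGCGGGCCCTGACCTGCCC-3'

Forward primer AGGATGT is found on the top strand at positions 43–49.
Taking the reverse complement of GGGCAGGTC gives GACCTGCCC, found at positions 87–95 on the template; the primer anneals here to the top strand with its 3' end pointing upstream.
The product is the template from position 43 through 95 (53 bp).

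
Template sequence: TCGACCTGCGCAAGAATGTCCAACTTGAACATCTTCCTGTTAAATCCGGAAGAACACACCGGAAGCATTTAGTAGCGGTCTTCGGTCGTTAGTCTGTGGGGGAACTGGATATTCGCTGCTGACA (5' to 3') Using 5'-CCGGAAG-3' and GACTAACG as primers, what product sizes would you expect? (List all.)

49 bp, 36 bp

The forward primer CCGGAAG matches the top strand at positions 46–52, 59–65.
The reverse primer's reverse complement is CGTTAGTC, matching at positions 87–94.
Each forward site pairs with the reverse site to give a product ending at position 94: sizes 49, 36 bp.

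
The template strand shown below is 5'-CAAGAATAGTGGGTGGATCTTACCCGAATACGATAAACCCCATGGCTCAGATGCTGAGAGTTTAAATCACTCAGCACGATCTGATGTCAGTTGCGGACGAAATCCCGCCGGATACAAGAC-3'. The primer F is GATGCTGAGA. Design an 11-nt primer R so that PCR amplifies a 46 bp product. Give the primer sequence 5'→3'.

The forward primer binds at positions 50–59, so a 46 bp product ends at position 50 + 46 − 1 = 95.
The reverse primer anneals to the top strand over positions 85–95, i.e. to TGTCAGTTGCG.
Its sequence written 5'→3' is the reverse complement: CGCAACTGACA.

5'-CGCAACTGACA-3'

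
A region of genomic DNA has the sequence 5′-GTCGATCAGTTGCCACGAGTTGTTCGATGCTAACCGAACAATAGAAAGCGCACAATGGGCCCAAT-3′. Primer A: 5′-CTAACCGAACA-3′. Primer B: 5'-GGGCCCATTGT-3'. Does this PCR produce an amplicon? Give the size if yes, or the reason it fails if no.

Primer A (CTAACCGAACA) matches the top strand at positions 30–40; it acts as a forward primer.
Primer B's reverse complement is ACAATGGGCCC, matching the top strand at positions 52–62; it acts as a reverse primer.
The 3' ends face each other across positions 30–62, giving a 33 bp product.

Yes — a 33 bp product.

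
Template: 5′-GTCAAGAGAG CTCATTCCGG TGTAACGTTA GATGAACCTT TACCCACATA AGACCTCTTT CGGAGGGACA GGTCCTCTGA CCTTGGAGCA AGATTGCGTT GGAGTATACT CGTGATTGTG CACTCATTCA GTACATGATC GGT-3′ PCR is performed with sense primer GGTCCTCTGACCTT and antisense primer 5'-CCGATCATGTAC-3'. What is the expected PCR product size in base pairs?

72 bp

Forward primer GGTCCTCTGACCTT is found on the top strand at positions 71–84.
The reverse primer's reverse complement is GTACATGATCGG, which matches the template at positions 131–142.
Amplicon spans positions 71–142: 72 bp.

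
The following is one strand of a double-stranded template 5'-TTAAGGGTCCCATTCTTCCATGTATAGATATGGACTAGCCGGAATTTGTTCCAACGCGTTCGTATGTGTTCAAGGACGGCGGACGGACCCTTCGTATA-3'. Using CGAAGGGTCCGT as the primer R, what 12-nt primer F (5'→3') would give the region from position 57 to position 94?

The reverse primer's reverse complement ACGGACCCTTCG matches the template at positions 83–94; the product starts at position 57.
The forward primer is identical to the top strand over positions 57–68: CGTTCGTATGTG.

5'-CGTTCGTATGTG-3'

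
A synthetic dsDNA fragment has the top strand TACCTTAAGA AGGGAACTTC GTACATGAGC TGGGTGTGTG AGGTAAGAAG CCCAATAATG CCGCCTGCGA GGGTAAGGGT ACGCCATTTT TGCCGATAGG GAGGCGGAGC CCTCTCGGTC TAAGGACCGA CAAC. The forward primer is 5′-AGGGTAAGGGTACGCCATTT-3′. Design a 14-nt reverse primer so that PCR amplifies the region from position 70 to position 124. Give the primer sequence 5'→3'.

The product's 3' end on the top strand is position 124.
The reverse primer anneals to the top strand over positions 111–124, i.e. to CCTCTCGGTCTAAG.
Its sequence written 5'→3' is the reverse complement: CTTAGACCGAGAGG.

5'-CTTAGACCGAGAGG-3'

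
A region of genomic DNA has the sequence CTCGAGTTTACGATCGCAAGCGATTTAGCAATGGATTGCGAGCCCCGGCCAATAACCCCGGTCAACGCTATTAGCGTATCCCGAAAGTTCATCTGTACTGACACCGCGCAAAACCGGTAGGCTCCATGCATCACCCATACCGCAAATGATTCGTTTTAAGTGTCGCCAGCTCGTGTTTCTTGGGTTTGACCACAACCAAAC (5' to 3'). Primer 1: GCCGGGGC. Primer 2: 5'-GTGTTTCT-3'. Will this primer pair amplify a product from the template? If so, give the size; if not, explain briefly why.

Primer 1 (GCCGGGGC) has reverse complement GCCCCGGC, which matches the top strand at positions 42–49; primer 1 anneals to the top strand there with its 3' end pointing upstream toward position 42.
Primer 2 (GTGTTTCT) matches the top strand directly at positions 173–180; it anneals to the bottom strand with its 3' end pointing downstream toward position 180.
The 3' ends diverge (primer 1 extends toward position 1, primer 2 toward position 201), so the primers never converge on a shared product.

No product — the primers' 3' ends point away from each other.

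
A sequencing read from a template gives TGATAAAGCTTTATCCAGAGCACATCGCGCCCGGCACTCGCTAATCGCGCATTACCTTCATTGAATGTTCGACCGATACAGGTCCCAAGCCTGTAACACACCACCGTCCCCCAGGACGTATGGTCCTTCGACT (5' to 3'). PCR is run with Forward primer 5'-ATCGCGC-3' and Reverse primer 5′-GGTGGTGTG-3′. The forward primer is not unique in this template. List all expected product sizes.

The forward primer ATCGCGC matches the top strand at positions 24–30, 44–50.
The reverse primer's reverse complement is CACACCACC, matching at positions 97–105.
Each forward site pairs with the reverse site to give a product ending at position 105: sizes 82, 62 bp.

82 bp, 62 bp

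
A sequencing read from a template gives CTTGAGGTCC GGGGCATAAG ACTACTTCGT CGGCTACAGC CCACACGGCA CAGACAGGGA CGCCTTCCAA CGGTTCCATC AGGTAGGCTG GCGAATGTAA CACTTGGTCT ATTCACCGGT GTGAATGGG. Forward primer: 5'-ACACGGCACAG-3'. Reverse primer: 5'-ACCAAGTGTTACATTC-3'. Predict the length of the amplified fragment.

Scanning the template, ACACGGCACAG occurs at positions 43–53; this primer anneals to the bottom strand there with its 3' end pointing downstream.
The reverse primer's reverse complement is GAATGTAACACTTGGT, which matches the template at positions 93–108.
The product runs from position 43 to position 108, so its length is 108 − 43 + 1 = 66 bp.

66 bp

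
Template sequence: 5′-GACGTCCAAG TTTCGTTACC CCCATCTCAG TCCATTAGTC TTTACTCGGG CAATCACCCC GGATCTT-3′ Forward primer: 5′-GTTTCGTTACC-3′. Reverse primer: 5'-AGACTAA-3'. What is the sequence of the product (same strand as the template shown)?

The forward primer matches the template at positions 10–20.
Reverse complement of the reverse primer: TTAGTCT. This occurs on the top strand at positions 35–41.
The product is the template from position 10 through 41 (32 bp).

5'-GTTTCGTTACCCCCATCTCAGTCCATTAGTCT-3'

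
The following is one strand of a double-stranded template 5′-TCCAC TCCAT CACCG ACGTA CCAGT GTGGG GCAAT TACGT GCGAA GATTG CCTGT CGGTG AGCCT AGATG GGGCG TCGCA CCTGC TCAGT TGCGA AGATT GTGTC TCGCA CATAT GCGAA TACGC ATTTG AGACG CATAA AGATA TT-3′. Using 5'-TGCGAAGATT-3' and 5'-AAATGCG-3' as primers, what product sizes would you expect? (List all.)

90 bp, 39 bp

The forward primer TGCGAAGATT matches the top strand at positions 40–49, 91–100.
The reverse primer's reverse complement is CGCATTT, matching at positions 123–129.
Each forward site pairs with the reverse site to give a product ending at position 129: sizes 90, 39 bp.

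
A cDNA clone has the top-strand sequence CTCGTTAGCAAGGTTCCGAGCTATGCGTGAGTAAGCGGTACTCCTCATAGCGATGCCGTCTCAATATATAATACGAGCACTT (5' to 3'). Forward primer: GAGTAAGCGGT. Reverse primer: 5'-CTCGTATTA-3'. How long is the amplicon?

49 bp

The forward primer matches the template at positions 29–39.
Taking the reverse complement of CTCGTATTA gives TAATACGAG, found at positions 69–77 on the template; the primer anneals here to the top strand with its 3' end pointing upstream.
Product length = (reverse-primer end) − (forward-primer start) + 1 = 77 − 29 + 1 = 49 bp.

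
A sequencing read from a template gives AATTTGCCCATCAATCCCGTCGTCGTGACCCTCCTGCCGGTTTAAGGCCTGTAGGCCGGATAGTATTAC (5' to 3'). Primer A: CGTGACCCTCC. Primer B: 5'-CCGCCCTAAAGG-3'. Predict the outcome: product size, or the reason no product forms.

No product — primer B has no binding site in the template.

Primer B (CCGCCCTAAAGG) does not match the top strand, and its reverse complement CCTTTAGGGCGG does not match either.
With no annealing site for primer B, no amplification occurs.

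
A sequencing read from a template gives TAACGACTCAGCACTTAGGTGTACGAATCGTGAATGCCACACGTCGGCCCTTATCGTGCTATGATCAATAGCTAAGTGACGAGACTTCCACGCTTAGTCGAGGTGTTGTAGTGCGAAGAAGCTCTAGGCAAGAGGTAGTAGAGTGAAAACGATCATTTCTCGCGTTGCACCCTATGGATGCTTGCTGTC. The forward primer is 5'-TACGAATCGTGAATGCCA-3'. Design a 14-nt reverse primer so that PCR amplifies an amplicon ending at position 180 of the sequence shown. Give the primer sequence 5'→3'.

5'-CATCCATAGGGTGC-3'

The forward primer binds at positions 22–39; the product's 3' end on the top strand is position 180.
The reverse primer anneals to the top strand over positions 167–180, i.e. to GCACCCTATGGATG.
Its sequence written 5'→3' is the reverse complement: CATCCATAGGGTGC.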